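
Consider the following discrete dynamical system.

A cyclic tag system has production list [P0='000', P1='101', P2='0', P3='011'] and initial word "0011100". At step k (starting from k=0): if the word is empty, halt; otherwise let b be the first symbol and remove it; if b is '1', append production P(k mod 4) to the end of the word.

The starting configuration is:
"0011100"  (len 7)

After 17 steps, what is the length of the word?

5

gen 0: "0011100"  (len 7)
gen 1: "011100"  (len 6)
gen 2: "11100"  (len 5)
gen 3: "11000"  (len 5)
gen 4: "1000011"  (len 7)
gen 5: "000011000"  (len 9)
gen 6: "00011000"  (len 8)
gen 7: "0011000"  (len 7)
gen 8: "011000"  (len 6)
gen 9: "11000"  (len 5)
gen 10: "1000101"  (len 7)
gen 11: "0001010"  (len 7)
gen 12: "001010"  (len 6)
gen 13: "01010"  (len 5)
gen 14: "1010"  (len 4)
gen 15: "0100"  (len 4)
gen 16: "100"  (len 3)
gen 17: "00000"  (len 5)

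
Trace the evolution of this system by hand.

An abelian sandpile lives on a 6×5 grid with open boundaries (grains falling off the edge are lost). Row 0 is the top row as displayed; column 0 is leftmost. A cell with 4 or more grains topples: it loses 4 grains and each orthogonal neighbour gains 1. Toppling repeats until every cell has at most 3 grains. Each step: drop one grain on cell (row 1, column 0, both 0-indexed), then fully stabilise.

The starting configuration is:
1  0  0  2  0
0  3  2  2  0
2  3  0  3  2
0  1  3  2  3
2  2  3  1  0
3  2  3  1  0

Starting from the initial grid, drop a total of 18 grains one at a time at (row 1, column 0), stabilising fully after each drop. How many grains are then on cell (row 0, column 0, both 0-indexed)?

2

step 0: 1  0  0  2  0
0  3  2  2  0
2  3  0  3  2
0  1  3  2  3
2  2  3  1  0
3  2  3  1  0
step 1: 1  0  0  2  0
1  3  2  2  0
2  3  0  3  2
0  1  3  2  3
2  2  3  1  0
3  2  3  1  0
step 2: 1  0  0  2  0
2  3  2  2  0
2  3  0  3  2
0  1  3  2  3
2  2  3  1  0
3  2  3  1  0
step 3: 1  0  0  2  0
3  3  2  2  0
2  3  0  3  2
0  1  3  2  3
2  2  3  1  0
3  2  3  1  0
step 4: 2  1  0  2  0
2  1  3  2  0
0  1  1  3  2
1  2  3  2  3
2  2  3  1  0
3  2  3  1  0
step 5: 2  1  0  2  0
3  1  3  2  0
0  1  1  3  2
1  2  3  2  3
2  2  3  1  0
3  2  3  1  0
step 6: 3  1  0  2  0
0  2  3  2  0
1  1  1  3  2
1  2  3  2  3
2  2  3  1  0
3  2  3  1  0
step 7: 3  1  0  2  0
1  2  3  2  0
1  1  1  3  2
1  2  3  2  3
2  2  3  1  0
3  2  3  1  0
step 8: 3  1  0  2  0
2  2  3  2  0
1  1  1  3  2
1  2  3  2  3
2  2  3  1  0
3  2  3  1  0
step 9: 3  1  0  2  0
3  2  3  2  0
1  1  1  3  2
1  2  3  2  3
2  2  3  1  0
3  2  3  1  0
step 10: 0  2  0  2  0
1  3  3  2  0
2  1  1  3  2
1  2  3  2  3
2  2  3  1  0
3  2  3  1  0
step 11: 0  2  0  2  0
2  3  3  2  0
2  1  1  3  2
1  2  3  2  3
2  2  3  1  0
3  2  3  1  0
step 12: 0  2  0  2  0
3  3  3  2  0
2  1  1  3  2
1  2  3  2  3
2  2  3  1  0
3  2  3  1  0
step 13: 1  3  1  2  0
1  1  0  3  0
3  2  2  3  2
1  2  3  2  3
2  2  3  1  0
3  2  3  1  0
step 14: 1  3  1  2  0
2  1  0  3  0
3  2  2  3  2
1  2  3  2  3
2  2  3  1  0
3  2  3  1  0
step 15: 1  3  1  2  0
3  1  0  3  0
3  2  2  3  2
1  2  3  2  3
2  2  3  1  0
3  2  3  1  0
step 16: 2  3  1  2  0
1  2  0  3  0
0  3  2  3  2
2  2  3  2  3
2  2  3  1  0
3  2  3  1  0
step 17: 2  3  1  2  0
2  2  0  3  0
0  3  2  3  2
2  2  3  2  3
2  2  3  1  0
3  2  3  1  0
step 18: 2  3  1  2  0
3  2  0  3  0
0  3  2  3  2
2  2  3  2  3
2  2  3  1  0
3  2  3  1  0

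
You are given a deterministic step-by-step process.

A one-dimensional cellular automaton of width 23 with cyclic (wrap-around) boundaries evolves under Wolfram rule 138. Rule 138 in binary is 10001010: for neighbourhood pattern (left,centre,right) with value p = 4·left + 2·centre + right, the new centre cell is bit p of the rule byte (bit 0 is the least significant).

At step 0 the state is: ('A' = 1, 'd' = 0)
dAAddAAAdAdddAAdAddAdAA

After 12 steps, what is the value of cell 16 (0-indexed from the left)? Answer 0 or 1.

0) dAAddAAAdAdddAAdAddAdAA
1) dAddAAAdddddAAddddAddAd
2) AddAAAdddddAAddddAddAdd
3) ddAAAdddddAAddddAddAddA
4) dAAAdddddAAddddAddAddAd
5) AAAdddddAAddddAddAddAdd
6) AAdddddAAddddAddAddAddA
7) AdddddAAddddAddAddAddAA
8) dddddAAddddAddAddAddAAA
9) ddddAAddddAddAddAddAAAd
10) dddAAddddAddAddAddAAAdd
11) ddAAddddAddAddAddAAAddd
12) dAAddddAddAddAddAAAdddd

1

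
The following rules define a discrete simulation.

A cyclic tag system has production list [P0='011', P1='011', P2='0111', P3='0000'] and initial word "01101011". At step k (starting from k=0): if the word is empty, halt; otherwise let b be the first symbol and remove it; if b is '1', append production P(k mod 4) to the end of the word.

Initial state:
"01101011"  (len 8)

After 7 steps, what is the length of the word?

step 0: "01101011"  (len 8)
step 1: "1101011"  (len 7)
step 2: "101011011"  (len 9)
step 3: "010110110111"  (len 12)
step 4: "10110110111"  (len 11)
step 5: "0110110111011"  (len 13)
step 6: "110110111011"  (len 12)
step 7: "101101110110111"  (len 15)

15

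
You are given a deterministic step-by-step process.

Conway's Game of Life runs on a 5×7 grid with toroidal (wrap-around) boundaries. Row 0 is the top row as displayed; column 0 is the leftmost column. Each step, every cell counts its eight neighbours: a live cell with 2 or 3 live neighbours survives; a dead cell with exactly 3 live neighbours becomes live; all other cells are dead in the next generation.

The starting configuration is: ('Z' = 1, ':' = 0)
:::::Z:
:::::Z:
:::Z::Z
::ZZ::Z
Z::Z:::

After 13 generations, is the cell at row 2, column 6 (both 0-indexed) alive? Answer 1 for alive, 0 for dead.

1

step 0: :::::Z:
:::::Z:
:::Z::Z
::ZZ::Z
Z::Z:::
step 1: ::::Z:Z
::::ZZZ
::ZZZZZ
Z:ZZZ:Z
::ZZZ:Z
step 2: Z:::::Z
Z::::::
:ZZ::::
Z::::::
:ZZ:::Z
step 3: ::::::Z
Z:::::Z
ZZ:::::
Z::::::
:Z::::Z
step 4: :::::ZZ
:Z::::Z
:Z:::::
::::::Z
::::::Z
step 5: :::::ZZ
:::::ZZ
:::::::
Z::::::
Z:::::Z
step 6: :::::::
:::::ZZ
::::::Z
Z:::::Z
Z::::Z:
step 7: :::::Z:
:::::ZZ
:::::::
Z::::Z:
Z::::::
step 8: :::::Z:
:::::ZZ
:::::Z:
::::::Z
:::::::
step 9: :::::ZZ
::::ZZZ
:::::Z:
:::::::
:::::::
step 10: ::::Z:Z
::::Z::
::::ZZZ
:::::::
:::::::
step 11: :::::Z:
:::ZZ:Z
::::ZZ:
:::::Z:
:::::::
step 12: ::::ZZ:
:::Z::Z
:::Z::Z
::::ZZ:
:::::::
step 13: ::::ZZ:
:::Z::Z
:::Z::Z
::::ZZ:
:::::::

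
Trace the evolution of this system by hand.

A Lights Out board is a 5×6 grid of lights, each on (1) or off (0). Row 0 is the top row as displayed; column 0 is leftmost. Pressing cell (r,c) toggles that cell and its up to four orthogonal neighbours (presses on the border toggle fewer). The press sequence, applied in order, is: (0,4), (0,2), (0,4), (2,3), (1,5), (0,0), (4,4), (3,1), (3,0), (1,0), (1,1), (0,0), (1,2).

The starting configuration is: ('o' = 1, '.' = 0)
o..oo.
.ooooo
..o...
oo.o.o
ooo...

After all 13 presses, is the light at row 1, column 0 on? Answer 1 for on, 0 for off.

0

[0] o..oo.
.ooooo
..o...
oo.o.o
ooo...
[1] o....o
.ooo.o
..o...
oo.o.o
ooo...
[2] oooo.o
.o.o.o
..o...
oo.o.o
ooo...
[3] ooo.o.
.o.ooo
..o...
oo.o.o
ooo...
[4] ooo.o.
.o..oo
...oo.
oo...o
ooo...
[5] ooo.oo
.o....
...ooo
oo...o
ooo...
[6] ..o.oo
oo....
...ooo
oo...o
ooo...
[7] ..o.oo
oo....
...ooo
oo..oo
oooooo
[8] ..o.oo
oo....
.o.ooo
..o.oo
o.oooo
[9] ..o.oo
oo....
oo.ooo
ooo.oo
..oooo
[10] o.o.oo
......
.o.ooo
ooo.oo
..oooo
[11] ooo.oo
ooo...
...ooo
ooo.oo
..oooo
[12] ..o.oo
.oo...
...ooo
ooo.oo
..oooo
[13] ....oo
...o..
..oooo
ooo.oo
..oooo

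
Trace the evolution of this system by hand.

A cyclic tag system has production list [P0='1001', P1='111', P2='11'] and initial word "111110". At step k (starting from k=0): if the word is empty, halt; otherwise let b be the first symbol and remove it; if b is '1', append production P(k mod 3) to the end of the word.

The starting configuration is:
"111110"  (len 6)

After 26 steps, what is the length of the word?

0) "111110"  (len 6)
1) "111101001"  (len 9)
2) "11101001111"  (len 11)
3) "110100111111"  (len 12)
4) "101001111111001"  (len 15)
5) "01001111111001111"  (len 17)
6) "1001111111001111"  (len 16)
7) "0011111110011111001"  (len 19)
8) "011111110011111001"  (len 18)
9) "11111110011111001"  (len 17)
10) "11111100111110011001"  (len 20)
11) "1111100111110011001111"  (len 22)
12) "11110011111001100111111"  (len 23)
13) "11100111110011001111111001"  (len 26)
14) "1100111110011001111111001111"  (len 28)
15) "10011111001100111111100111111"  (len 29)
16) "00111110011001111111001111111001"  (len 32)
17) "0111110011001111111001111111001"  (len 31)
18) "111110011001111111001111111001"  (len 30)
19) "111100110011111110011111110011001"  (len 33)
20) "11100110011111110011111110011001111"  (len 35)
21) "110011001111111001111111001100111111"  (len 36)
22) "100110011111110011111110011001111111001"  (len 39)
23) "00110011111110011111110011001111111001111"  (len 41)
24) "0110011111110011111110011001111111001111"  (len 40)
25) "110011111110011111110011001111111001111"  (len 39)
26) "10011111110011111110011001111111001111111"  (len 41)

41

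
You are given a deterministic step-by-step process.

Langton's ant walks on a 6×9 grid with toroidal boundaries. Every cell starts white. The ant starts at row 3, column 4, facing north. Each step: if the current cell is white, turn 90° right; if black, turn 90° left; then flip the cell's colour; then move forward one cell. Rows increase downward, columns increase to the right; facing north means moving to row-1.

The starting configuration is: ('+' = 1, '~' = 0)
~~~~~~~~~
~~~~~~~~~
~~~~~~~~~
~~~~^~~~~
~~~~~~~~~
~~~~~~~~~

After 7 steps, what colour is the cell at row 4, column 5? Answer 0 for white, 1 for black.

1

0) ~~~~~~~~~
~~~~~~~~~
~~~~~~~~~
~~~~^~~~~
~~~~~~~~~
~~~~~~~~~
1) ~~~~~~~~~
~~~~~~~~~
~~~~~~~~~
~~~~+>~~~
~~~~~~~~~
~~~~~~~~~
2) ~~~~~~~~~
~~~~~~~~~
~~~~~~~~~
~~~~++~~~
~~~~~v~~~
~~~~~~~~~
3) ~~~~~~~~~
~~~~~~~~~
~~~~~~~~~
~~~~++~~~
~~~~<+~~~
~~~~~~~~~
4) ~~~~~~~~~
~~~~~~~~~
~~~~~~~~~
~~~~^+~~~
~~~~++~~~
~~~~~~~~~
5) ~~~~~~~~~
~~~~~~~~~
~~~~~~~~~
~~~<~+~~~
~~~~++~~~
~~~~~~~~~
6) ~~~~~~~~~
~~~~~~~~~
~~~^~~~~~
~~~+~+~~~
~~~~++~~~
~~~~~~~~~
7) ~~~~~~~~~
~~~~~~~~~
~~~+>~~~~
~~~+~+~~~
~~~~++~~~
~~~~~~~~~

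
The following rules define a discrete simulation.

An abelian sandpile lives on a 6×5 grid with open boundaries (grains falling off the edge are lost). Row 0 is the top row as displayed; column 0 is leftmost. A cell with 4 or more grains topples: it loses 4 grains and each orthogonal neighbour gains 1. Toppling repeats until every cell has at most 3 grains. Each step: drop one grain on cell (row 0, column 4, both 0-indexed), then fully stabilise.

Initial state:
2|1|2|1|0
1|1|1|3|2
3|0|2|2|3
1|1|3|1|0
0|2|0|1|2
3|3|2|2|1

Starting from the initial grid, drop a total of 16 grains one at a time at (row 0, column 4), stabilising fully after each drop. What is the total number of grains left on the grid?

50

k=0  2|1|2|1|0
1|1|1|3|2
3|0|2|2|3
1|1|3|1|0
0|2|0|1|2
3|3|2|2|1
k=1  2|1|2|1|1
1|1|1|3|2
3|0|2|2|3
1|1|3|1|0
0|2|0|1|2
3|3|2|2|1
k=2  2|1|2|1|2
1|1|1|3|2
3|0|2|2|3
1|1|3|1|0
0|2|0|1|2
3|3|2|2|1
k=3  2|1|2|1|3
1|1|1|3|2
3|0|2|2|3
1|1|3|1|0
0|2|0|1|2
3|3|2|2|1
k=4  2|1|2|2|0
1|1|1|3|3
3|0|2|2|3
1|1|3|1|0
0|2|0|1|2
3|3|2|2|1
k=5  2|1|2|2|1
1|1|1|3|3
3|0|2|2|3
1|1|3|1|0
0|2|0|1|2
3|3|2|2|1
k=6  2|1|2|2|2
1|1|1|3|3
3|0|2|2|3
1|1|3|1|0
0|2|0|1|2
3|3|2|2|1
k=7  2|1|2|2|3
1|1|1|3|3
3|0|2|2|3
1|1|3|1|0
0|2|0|1|2
3|3|2|2|1
k=8  2|1|3|0|2
1|1|2|2|2
3|0|3|0|1
1|1|3|2|1
0|2|0|1|2
3|3|2|2|1
k=9  2|1|3|0|3
1|1|2|2|2
3|0|3|0|1
1|1|3|2|1
0|2|0|1|2
3|3|2|2|1
k=10  2|1|3|1|0
1|1|2|2|3
3|0|3|0|1
1|1|3|2|1
0|2|0|1|2
3|3|2|2|1
k=11  2|1|3|1|1
1|1|2|2|3
3|0|3|0|1
1|1|3|2|1
0|2|0|1|2
3|3|2|2|1
k=12  2|1|3|1|2
1|1|2|2|3
3|0|3|0|1
1|1|3|2|1
0|2|0|1|2
3|3|2|2|1
k=13  2|1|3|1|3
1|1|2|2|3
3|0|3|0|1
1|1|3|2|1
0|2|0|1|2
3|3|2|2|1
k=14  2|1|3|2|1
1|1|2|3|0
3|0|3|0|2
1|1|3|2|1
0|2|0|1|2
3|3|2|2|1
k=15  2|1|3|2|2
1|1|2|3|0
3|0|3|0|2
1|1|3|2|1
0|2|0|1|2
3|3|2|2|1
k=16  2|1|3|2|3
1|1|2|3|0
3|0|3|0|2
1|1|3|2|1
0|2|0|1|2
3|3|2|2|1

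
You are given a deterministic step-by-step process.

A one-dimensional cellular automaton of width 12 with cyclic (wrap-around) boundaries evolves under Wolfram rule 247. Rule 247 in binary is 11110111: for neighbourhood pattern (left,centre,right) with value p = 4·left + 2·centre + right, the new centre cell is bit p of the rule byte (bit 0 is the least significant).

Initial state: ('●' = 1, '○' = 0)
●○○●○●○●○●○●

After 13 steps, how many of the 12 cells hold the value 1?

t=0: ●○○●○●○●○●○●
t=1: ●●●●●●●●●●●○
t=2: ○●●●●●●●●●●●
t=3: ●○●●●●●●●●●●
t=4: ●●○●●●●●●●●●
t=5: ●●●○●●●●●●●●
t=6: ●●●●○●●●●●●●
t=7: ●●●●●○●●●●●●
t=8: ●●●●●●○●●●●●
t=9: ●●●●●●●○●●●●
t=10: ●●●●●●●●○●●●
t=11: ●●●●●●●●●○●●
t=12: ●●●●●●●●●●○●
t=13: ●●●●●●●●●●●○

11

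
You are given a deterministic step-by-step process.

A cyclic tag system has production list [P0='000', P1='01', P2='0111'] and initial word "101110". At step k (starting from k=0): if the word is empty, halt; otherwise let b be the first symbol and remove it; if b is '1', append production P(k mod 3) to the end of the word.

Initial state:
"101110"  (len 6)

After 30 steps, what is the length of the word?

[0] "101110"  (len 6)
[1] "01110000"  (len 8)
[2] "1110000"  (len 7)
[3] "1100000111"  (len 10)
[4] "100000111000"  (len 12)
[5] "0000011100001"  (len 13)
[6] "000011100001"  (len 12)
[7] "00011100001"  (len 11)
[8] "0011100001"  (len 10)
[9] "011100001"  (len 9)
[10] "11100001"  (len 8)
[11] "110000101"  (len 9)
[12] "100001010111"  (len 12)
[13] "00001010111000"  (len 14)
[14] "0001010111000"  (len 13)
[15] "001010111000"  (len 12)
[16] "01010111000"  (len 11)
[17] "1010111000"  (len 10)
[18] "0101110000111"  (len 13)
[19] "101110000111"  (len 12)
[20] "0111000011101"  (len 13)
[21] "111000011101"  (len 12)
[22] "11000011101000"  (len 14)
[23] "100001110100001"  (len 15)
[24] "000011101000010111"  (len 18)
[25] "00011101000010111"  (len 17)
[26] "0011101000010111"  (len 16)
[27] "011101000010111"  (len 15)
[28] "11101000010111"  (len 14)
[29] "110100001011101"  (len 15)
[30] "101000010111010111"  (len 18)

18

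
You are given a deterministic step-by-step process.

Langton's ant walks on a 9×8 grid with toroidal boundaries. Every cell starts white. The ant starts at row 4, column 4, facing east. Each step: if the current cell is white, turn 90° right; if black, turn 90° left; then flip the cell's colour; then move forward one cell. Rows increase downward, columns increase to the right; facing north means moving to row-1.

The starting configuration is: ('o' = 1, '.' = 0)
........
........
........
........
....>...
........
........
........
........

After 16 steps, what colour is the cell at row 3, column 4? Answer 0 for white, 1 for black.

1

k=0  ........
........
........
........
....>...
........
........
........
........
k=1  ........
........
........
........
....o...
....v...
........
........
........
k=2  ........
........
........
........
....o...
...<o...
........
........
........
k=3  ........
........
........
........
...^o...
...oo...
........
........
........
k=4  ........
........
........
........
...o>...
...oo...
........
........
........
k=5  ........
........
........
....^...
...o....
...oo...
........
........
........
k=6  ........
........
........
....o>..
...o....
...oo...
........
........
........
k=7  ........
........
........
....oo..
...o.v..
...oo...
........
........
........
k=8  ........
........
........
....oo..
...o<o..
...oo...
........
........
........
k=9  ........
........
........
....^o..
...ooo..
...oo...
........
........
........
k=10  ........
........
........
...<.o..
...ooo..
...oo...
........
........
........
k=11  ........
........
...^....
...o.o..
...ooo..
...oo...
........
........
........
k=12  ........
........
...o>...
...o.o..
...ooo..
...oo...
........
........
........
k=13  ........
........
...oo...
...ovo..
...ooo..
...oo...
........
........
........
k=14  ........
........
...oo...
...<oo..
...ooo..
...oo...
........
........
........
k=15  ........
........
...oo...
....oo..
...voo..
...oo...
........
........
........
k=16  ........
........
...oo...
....oo..
....>o..
...oo...
........
........
........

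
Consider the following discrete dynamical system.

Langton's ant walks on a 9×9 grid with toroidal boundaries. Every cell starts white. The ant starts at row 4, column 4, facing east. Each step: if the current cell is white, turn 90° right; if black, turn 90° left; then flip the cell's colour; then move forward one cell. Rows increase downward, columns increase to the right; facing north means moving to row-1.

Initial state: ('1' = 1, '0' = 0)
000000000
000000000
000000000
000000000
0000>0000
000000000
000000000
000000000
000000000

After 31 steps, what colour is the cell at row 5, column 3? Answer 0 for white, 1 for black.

k=0  000000000
000000000
000000000
000000000
0000>0000
000000000
000000000
000000000
000000000
k=1  000000000
000000000
000000000
000000000
000010000
0000v0000
000000000
000000000
000000000
k=2  000000000
000000000
000000000
000000000
000010000
000<10000
000000000
000000000
000000000
k=3  000000000
000000000
000000000
000000000
000^10000
000110000
000000000
000000000
000000000
k=4  000000000
000000000
000000000
000000000
0001>0000
000110000
000000000
000000000
000000000
k=5  000000000
000000000
000000000
0000^0000
000100000
000110000
000000000
000000000
000000000
k=6  000000000
000000000
000000000
00001>000
000100000
000110000
000000000
000000000
000000000
k=7  000000000
000000000
000000000
000011000
00010v000
000110000
000000000
000000000
000000000
k=8  000000000
000000000
000000000
000011000
0001<1000
000110000
000000000
000000000
000000000
k=9  000000000
000000000
000000000
0000^1000
000111000
000110000
000000000
000000000
000000000
k=10  000000000
000000000
000000000
000<01000
000111000
000110000
000000000
000000000
000000000
k=11  000000000
000000000
000^00000
000101000
000111000
000110000
000000000
000000000
000000000
k=12  000000000
000000000
0001>0000
000101000
000111000
000110000
000000000
000000000
000000000
k=13  000000000
000000000
000110000
0001v1000
000111000
000110000
000000000
000000000
000000000
k=14  000000000
000000000
000110000
000<11000
000111000
000110000
000000000
000000000
000000000
k=15  000000000
000000000
000110000
000011000
000v11000
000110000
000000000
000000000
000000000
k=16  000000000
000000000
000110000
000011000
0000>1000
000110000
000000000
000000000
000000000
k=17  000000000
000000000
000110000
0000^1000
000001000
000110000
000000000
000000000
000000000
k=18  000000000
000000000
000110000
000<01000
000001000
000110000
000000000
000000000
000000000
k=19  000000000
000000000
000^10000
000101000
000001000
000110000
000000000
000000000
000000000
k=20  000000000
000000000
00<010000
000101000
000001000
000110000
000000000
000000000
000000000
k=21  000000000
00^000000
001010000
000101000
000001000
000110000
000000000
000000000
000000000
k=22  000000000
001>00000
001010000
000101000
000001000
000110000
000000000
000000000
000000000
k=23  000000000
001100000
001v10000
000101000
000001000
000110000
000000000
000000000
000000000
k=24  000000000
001100000
00<110000
000101000
000001000
000110000
000000000
000000000
000000000
k=25  000000000
001100000
000110000
00v101000
000001000
000110000
000000000
000000000
000000000
k=26  000000000
001100000
000110000
0<1101000
000001000
000110000
000000000
000000000
000000000
k=27  000000000
001100000
0^0110000
011101000
000001000
000110000
000000000
000000000
000000000
k=28  000000000
001100000
01>110000
011101000
000001000
000110000
000000000
000000000
000000000
k=29  000000000
001100000
011110000
01v101000
000001000
000110000
000000000
000000000
000000000
k=30  000000000
001100000
011110000
010>01000
000001000
000110000
000000000
000000000
000000000
k=31  000000000
001100000
011^10000
010001000
000001000
000110000
000000000
000000000
000000000

1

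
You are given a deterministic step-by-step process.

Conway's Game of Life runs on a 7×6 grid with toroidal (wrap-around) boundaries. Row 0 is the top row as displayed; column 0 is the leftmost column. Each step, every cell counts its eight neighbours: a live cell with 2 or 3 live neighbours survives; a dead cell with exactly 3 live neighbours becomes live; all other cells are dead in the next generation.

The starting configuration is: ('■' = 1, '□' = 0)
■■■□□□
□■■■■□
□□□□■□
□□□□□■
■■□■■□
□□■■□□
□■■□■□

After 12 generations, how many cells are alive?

step 0: ■■■□□□
□■■■■□
□□□□■□
□□□□□■
■■□■■□
□□■■□□
□■■□■□
step 1: ■□□□■■
■□□□■■
□□■□■■
■□□■□■
■■□■■■
■□□□□■
■□□□□□
step 2: □■□□■□
□■□□□□
□■□□□□
□□□□□□
□■■■□□
□□□□□□
□■□□■□
step 3: ■■■□□□
■■■□□□
□□□□□□
□■□□□□
□□■□□□
□■□■□□
□□□□□□
step 4: ■□■□□□
■□■□□□
■□■□□□
□□□□□□
□■■□□□
□□■□□□
■□□□□□
step 5: ■□□□□■
■□■■□■
□□□□□□
□□■□□□
□■■□□□
□□■□□□
□□□□□□
step 6: ■■□□■■
■■□□■■
□■■■□□
□■■□□□
□■■■□□
□■■□□□
□□□□□□
step 7: □■□□■□
□□□□□□
□□□■■■
■□□□□□
■□□■□□
□■□■□□
□□■□□■
step 8: □□□□□□
□□□■□■
□□□□■■
■□□■□□
■■■□□□
■■□■■□
■■■■■□
step 9: ■■□□□■
□□□□□■
■□□■□■
■□■■■□
□□□□■□
□□□□■□
■□□□■□
step 10: □■□□■□
□■□□□□
■■■■□□
■■■□□□
□□□□■□
□□□■■□
■■□□■□
step 11: □■■□□■
□□□■□□
□□□■□□
■□□□□■
□■■□■■
□□□■■□
■■■□■□
step 12: □□□□■■
□□□■■□
□□□□■□
■■■■□■
□■■□□□
□□□□□□
■□□□■□

14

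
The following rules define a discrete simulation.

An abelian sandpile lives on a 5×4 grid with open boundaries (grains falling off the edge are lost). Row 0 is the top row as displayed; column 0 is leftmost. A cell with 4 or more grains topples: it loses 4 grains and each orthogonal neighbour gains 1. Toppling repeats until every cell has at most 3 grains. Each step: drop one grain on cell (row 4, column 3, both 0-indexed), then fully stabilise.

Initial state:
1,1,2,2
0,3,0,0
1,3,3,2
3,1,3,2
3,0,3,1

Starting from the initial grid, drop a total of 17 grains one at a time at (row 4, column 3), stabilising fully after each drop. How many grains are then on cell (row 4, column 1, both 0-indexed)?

gen 0: 1,1,2,2
0,3,0,0
1,3,3,2
3,1,3,2
3,0,3,1
gen 1: 1,1,2,2
0,3,0,0
1,3,3,2
3,1,3,2
3,0,3,2
gen 2: 1,1,2,2
0,3,0,0
1,3,3,2
3,1,3,2
3,0,3,3
gen 3: 1,2,2,2
1,0,2,1
2,1,2,0
3,3,2,1
3,1,1,2
gen 4: 1,2,2,2
1,0,2,1
2,1,2,0
3,3,2,1
3,1,1,3
gen 5: 1,2,2,2
1,0,2,1
2,1,2,0
3,3,2,2
3,1,2,0
gen 6: 1,2,2,2
1,0,2,1
2,1,2,0
3,3,2,2
3,1,2,1
gen 7: 1,2,2,2
1,0,2,1
2,1,2,0
3,3,2,2
3,1,2,2
gen 8: 1,2,2,2
1,0,2,1
2,1,2,0
3,3,2,2
3,1,2,3
gen 9: 1,2,2,2
1,0,2,1
2,1,2,0
3,3,2,3
3,1,3,0
gen 10: 1,2,2,2
1,0,2,1
2,1,2,0
3,3,2,3
3,1,3,1
gen 11: 1,2,2,2
1,0,2,1
2,1,2,0
3,3,2,3
3,1,3,2
gen 12: 1,2,2,2
1,0,2,1
2,1,2,0
3,3,2,3
3,1,3,3
gen 13: 1,2,2,2
1,0,2,1
3,2,3,1
1,2,1,1
1,0,2,2
gen 14: 1,2,2,2
1,0,2,1
3,2,3,1
1,2,1,1
1,0,2,3
gen 15: 1,2,2,2
1,0,2,1
3,2,3,1
1,2,1,2
1,0,3,0
gen 16: 1,2,2,2
1,0,2,1
3,2,3,1
1,2,1,2
1,0,3,1
gen 17: 1,2,2,2
1,0,2,1
3,2,3,1
1,2,1,2
1,0,3,2

0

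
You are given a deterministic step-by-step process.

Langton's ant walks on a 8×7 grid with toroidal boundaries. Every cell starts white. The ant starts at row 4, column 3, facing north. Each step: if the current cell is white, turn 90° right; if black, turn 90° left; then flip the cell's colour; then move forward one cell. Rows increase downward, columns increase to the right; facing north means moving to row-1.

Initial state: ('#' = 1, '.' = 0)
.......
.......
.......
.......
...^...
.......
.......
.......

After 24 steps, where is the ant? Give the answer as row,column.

6,1

k=0  .......
.......
.......
.......
...^...
.......
.......
.......
k=1  .......
.......
.......
.......
...#>..
.......
.......
.......
k=2  .......
.......
.......
.......
...##..
....v..
.......
.......
k=3  .......
.......
.......
.......
...##..
...<#..
.......
.......
k=4  .......
.......
.......
.......
...^#..
...##..
.......
.......
k=5  .......
.......
.......
.......
..<.#..
...##..
.......
.......
k=6  .......
.......
.......
..^....
..#.#..
...##..
.......
.......
k=7  .......
.......
.......
..#>...
..#.#..
...##..
.......
.......
k=8  .......
.......
.......
..##...
..#v#..
...##..
.......
.......
k=9  .......
.......
.......
..##...
..<##..
...##..
.......
.......
k=10  .......
.......
.......
..##...
...##..
..v##..
.......
.......
k=11  .......
.......
.......
..##...
...##..
.<###..
.......
.......
k=12  .......
.......
.......
..##...
.^.##..
.####..
.......
.......
k=13  .......
.......
.......
..##...
.#>##..
.####..
.......
.......
k=14  .......
.......
.......
..##...
.####..
.#v##..
.......
.......
k=15  .......
.......
.......
..##...
.####..
.#.>#..
.......
.......
k=16  .......
.......
.......
..##...
.##^#..
.#..#..
.......
.......
k=17  .......
.......
.......
..##...
.#<.#..
.#..#..
.......
.......
k=18  .......
.......
.......
..##...
.#..#..
.#v.#..
.......
.......
k=19  .......
.......
.......
..##...
.#..#..
.<#.#..
.......
.......
k=20  .......
.......
.......
..##...
.#..#..
..#.#..
.v.....
.......
k=21  .......
.......
.......
..##...
.#..#..
..#.#..
<#.....
.......
k=22  .......
.......
.......
..##...
.#..#..
^.#.#..
##.....
.......
k=23  .......
.......
.......
..##...
.#..#..
#>#.#..
##.....
.......
k=24  .......
.......
.......
..##...
.#..#..
###.#..
#v.....
.......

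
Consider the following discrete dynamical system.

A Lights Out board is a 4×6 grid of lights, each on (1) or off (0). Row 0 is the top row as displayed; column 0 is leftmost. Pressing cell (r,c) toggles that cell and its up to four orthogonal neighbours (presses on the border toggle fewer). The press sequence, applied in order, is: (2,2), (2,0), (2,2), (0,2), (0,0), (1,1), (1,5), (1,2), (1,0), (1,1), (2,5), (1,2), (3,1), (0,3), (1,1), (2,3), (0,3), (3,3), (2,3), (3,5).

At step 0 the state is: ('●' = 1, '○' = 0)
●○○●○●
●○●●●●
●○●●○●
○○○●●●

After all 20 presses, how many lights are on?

[0] ●○○●○●
●○●●●●
●○●●○●
○○○●●●
[1] ●○○●○●
●○○●●●
●●○○○●
○○●●●●
[2] ●○○●○●
○○○●●●
○○○○○●
●○●●●●
[3] ●○○●○●
○○●●●●
○●●●○●
●○○●●●
[4] ●●●○○●
○○○●●●
○●●●○●
●○○●●●
[5] ○○●○○●
●○○●●●
○●●●○●
●○○●●●
[6] ○●●○○●
○●●●●●
○○●●○●
●○○●●●
[7] ○●●○○○
○●●●○○
○○●●○○
●○○●●●
[8] ○●○○○○
○○○○○○
○○○●○○
●○○●●●
[9] ●●○○○○
●●○○○○
●○○●○○
●○○●●●
[10] ●○○○○○
○○●○○○
●●○●○○
●○○●●●
[11] ●○○○○○
○○●○○●
●●○●●●
●○○●●○
[12] ●○●○○○
○●○●○●
●●●●●●
●○○●●○
[13] ●○●○○○
○●○●○●
●○●●●●
○●●●●○
[14] ●○○●●○
○●○○○●
●○●●●●
○●●●●○
[15] ●●○●●○
●○●○○●
●●●●●●
○●●●●○
[16] ●●○●●○
●○●●○●
●●○○○●
○●●○●○
[17] ●●●○○○
●○●○○●
●●○○○●
○●●○●○
[18] ●●●○○○
●○●○○●
●●○●○●
○●○●○○
[19] ●●●○○○
●○●●○●
●●●○●●
○●○○○○
[20] ●●●○○○
●○●●○●
●●●○●○
○●○○●●

14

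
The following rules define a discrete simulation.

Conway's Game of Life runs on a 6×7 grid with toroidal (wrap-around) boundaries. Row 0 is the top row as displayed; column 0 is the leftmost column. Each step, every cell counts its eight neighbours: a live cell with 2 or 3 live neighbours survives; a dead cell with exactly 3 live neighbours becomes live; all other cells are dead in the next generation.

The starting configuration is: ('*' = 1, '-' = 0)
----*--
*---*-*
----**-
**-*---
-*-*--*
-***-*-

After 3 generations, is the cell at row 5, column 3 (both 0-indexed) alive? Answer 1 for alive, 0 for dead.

gen 0: ----*--
*---*-*
----**-
**-*---
-*-*--*
-***-*-
gen 1: ***-*-*
---**-*
-*-***-
**-*-**
---*--*
**-*-*-
gen 2: -------
------*
-*-----
-*-*---
---*---
---*-*-
gen 3: -------
-------
*-*----
-------
---*---
----*--

0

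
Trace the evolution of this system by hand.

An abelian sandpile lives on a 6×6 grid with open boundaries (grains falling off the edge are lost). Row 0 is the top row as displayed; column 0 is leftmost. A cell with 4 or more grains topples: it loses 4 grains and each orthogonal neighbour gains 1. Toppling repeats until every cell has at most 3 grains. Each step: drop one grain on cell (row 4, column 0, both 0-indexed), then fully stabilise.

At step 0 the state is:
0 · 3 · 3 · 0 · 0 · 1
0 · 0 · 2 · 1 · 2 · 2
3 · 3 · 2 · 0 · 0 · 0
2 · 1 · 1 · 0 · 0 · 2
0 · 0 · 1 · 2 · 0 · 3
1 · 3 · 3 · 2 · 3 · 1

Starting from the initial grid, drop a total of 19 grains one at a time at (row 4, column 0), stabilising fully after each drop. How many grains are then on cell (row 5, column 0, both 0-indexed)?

t=0: 0 · 3 · 3 · 0 · 0 · 1
0 · 0 · 2 · 1 · 2 · 2
3 · 3 · 2 · 0 · 0 · 0
2 · 1 · 1 · 0 · 0 · 2
0 · 0 · 1 · 2 · 0 · 3
1 · 3 · 3 · 2 · 3 · 1
t=1: 0 · 3 · 3 · 0 · 0 · 1
0 · 0 · 2 · 1 · 2 · 2
3 · 3 · 2 · 0 · 0 · 0
2 · 1 · 1 · 0 · 0 · 2
1 · 0 · 1 · 2 · 0 · 3
1 · 3 · 3 · 2 · 3 · 1
t=2: 0 · 3 · 3 · 0 · 0 · 1
0 · 0 · 2 · 1 · 2 · 2
3 · 3 · 2 · 0 · 0 · 0
2 · 1 · 1 · 0 · 0 · 2
2 · 0 · 1 · 2 · 0 · 3
1 · 3 · 3 · 2 · 3 · 1
t=3: 0 · 3 · 3 · 0 · 0 · 1
0 · 0 · 2 · 1 · 2 · 2
3 · 3 · 2 · 0 · 0 · 0
2 · 1 · 1 · 0 · 0 · 2
3 · 0 · 1 · 2 · 0 · 3
1 · 3 · 3 · 2 · 3 · 1
t=4: 0 · 3 · 3 · 0 · 0 · 1
0 · 0 · 2 · 1 · 2 · 2
3 · 3 · 2 · 0 · 0 · 0
3 · 1 · 1 · 0 · 0 · 2
0 · 1 · 1 · 2 · 0 · 3
2 · 3 · 3 · 2 · 3 · 1
t=5: 0 · 3 · 3 · 0 · 0 · 1
0 · 0 · 2 · 1 · 2 · 2
3 · 3 · 2 · 0 · 0 · 0
3 · 1 · 1 · 0 · 0 · 2
1 · 1 · 1 · 2 · 0 · 3
2 · 3 · 3 · 2 · 3 · 1
t=6: 0 · 3 · 3 · 0 · 0 · 1
0 · 0 · 2 · 1 · 2 · 2
3 · 3 · 2 · 0 · 0 · 0
3 · 1 · 1 · 0 · 0 · 2
2 · 1 · 1 · 2 · 0 · 3
2 · 3 · 3 · 2 · 3 · 1
t=7: 0 · 3 · 3 · 0 · 0 · 1
0 · 0 · 2 · 1 · 2 · 2
3 · 3 · 2 · 0 · 0 · 0
3 · 1 · 1 · 0 · 0 · 2
3 · 1 · 1 · 2 · 0 · 3
2 · 3 · 3 · 2 · 3 · 1
t=8: 0 · 3 · 3 · 0 · 0 · 1
1 · 1 · 2 · 1 · 2 · 2
1 · 0 · 3 · 0 · 0 · 0
1 · 3 · 1 · 0 · 0 · 2
1 · 2 · 1 · 2 · 0 · 3
3 · 3 · 3 · 2 · 3 · 1
t=9: 0 · 3 · 3 · 0 · 0 · 1
1 · 1 · 2 · 1 · 2 · 2
1 · 0 · 3 · 0 · 0 · 0
1 · 3 · 1 · 0 · 0 · 2
2 · 2 · 1 · 2 · 0 · 3
3 · 3 · 3 · 2 · 3 · 1
t=10: 0 · 3 · 3 · 0 · 0 · 1
1 · 1 · 2 · 1 · 2 · 2
1 · 0 · 3 · 0 · 0 · 0
1 · 3 · 1 · 0 · 0 · 2
3 · 2 · 1 · 2 · 0 · 3
3 · 3 · 3 · 2 · 3 · 1
t=11: 0 · 3 · 3 · 0 · 0 · 1
1 · 1 · 2 · 1 · 2 · 2
1 · 1 · 3 · 0 · 0 · 0
3 · 0 · 2 · 0 · 0 · 2
2 · 1 · 3 · 2 · 0 · 3
1 · 2 · 0 · 3 · 3 · 1
t=12: 0 · 3 · 3 · 0 · 0 · 1
1 · 1 · 2 · 1 · 2 · 2
1 · 1 · 3 · 0 · 0 · 0
3 · 0 · 2 · 0 · 0 · 2
3 · 1 · 3 · 2 · 0 · 3
1 · 2 · 0 · 3 · 3 · 1
t=13: 0 · 3 · 3 · 0 · 0 · 1
1 · 1 · 2 · 1 · 2 · 2
2 · 1 · 3 · 0 · 0 · 0
0 · 1 · 2 · 0 · 0 · 2
1 · 2 · 3 · 2 · 0 · 3
2 · 2 · 0 · 3 · 3 · 1
t=14: 0 · 3 · 3 · 0 · 0 · 1
1 · 1 · 2 · 1 · 2 · 2
2 · 1 · 3 · 0 · 0 · 0
0 · 1 · 2 · 0 · 0 · 2
2 · 2 · 3 · 2 · 0 · 3
2 · 2 · 0 · 3 · 3 · 1
t=15: 0 · 3 · 3 · 0 · 0 · 1
1 · 1 · 2 · 1 · 2 · 2
2 · 1 · 3 · 0 · 0 · 0
0 · 1 · 2 · 0 · 0 · 2
3 · 2 · 3 · 2 · 0 · 3
2 · 2 · 0 · 3 · 3 · 1
t=16: 0 · 3 · 3 · 0 · 0 · 1
1 · 1 · 2 · 1 · 2 · 2
2 · 1 · 3 · 0 · 0 · 0
1 · 1 · 2 · 0 · 0 · 2
0 · 3 · 3 · 2 · 0 · 3
3 · 2 · 0 · 3 · 3 · 1
t=17: 0 · 3 · 3 · 0 · 0 · 1
1 · 1 · 2 · 1 · 2 · 2
2 · 1 · 3 · 0 · 0 · 0
1 · 1 · 2 · 0 · 0 · 2
1 · 3 · 3 · 2 · 0 · 3
3 · 2 · 0 · 3 · 3 · 1
t=18: 0 · 3 · 3 · 0 · 0 · 1
1 · 1 · 2 · 1 · 2 · 2
2 · 1 · 3 · 0 · 0 · 0
1 · 1 · 2 · 0 · 0 · 2
2 · 3 · 3 · 2 · 0 · 3
3 · 2 · 0 · 3 · 3 · 1
t=19: 0 · 3 · 3 · 0 · 0 · 1
1 · 1 · 2 · 1 · 2 · 2
2 · 1 · 3 · 0 · 0 · 0
1 · 1 · 2 · 0 · 0 · 2
3 · 3 · 3 · 2 · 0 · 3
3 · 2 · 0 · 3 · 3 · 1

3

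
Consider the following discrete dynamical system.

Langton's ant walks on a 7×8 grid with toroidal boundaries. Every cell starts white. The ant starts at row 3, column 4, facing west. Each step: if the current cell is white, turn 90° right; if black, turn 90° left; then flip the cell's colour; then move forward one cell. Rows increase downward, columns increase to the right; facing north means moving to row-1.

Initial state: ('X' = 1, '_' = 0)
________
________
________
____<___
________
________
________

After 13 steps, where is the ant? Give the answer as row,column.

0) ________
________
________
____<___
________
________
________
1) ________
________
____^___
____X___
________
________
________
2) ________
________
____X>__
____X___
________
________
________
3) ________
________
____XX__
____Xv__
________
________
________
4) ________
________
____XX__
____<X__
________
________
________
5) ________
________
____XX__
_____X__
____v___
________
________
6) ________
________
____XX__
_____X__
___<X___
________
________
7) ________
________
____XX__
___^_X__
___XX___
________
________
8) ________
________
____XX__
___X>X__
___XX___
________
________
9) ________
________
____XX__
___XXX__
___Xv___
________
________
10) ________
________
____XX__
___XXX__
___X_>__
________
________
11) ________
________
____XX__
___XXX__
___X_X__
_____v__
________
12) ________
________
____XX__
___XXX__
___X_X__
____<X__
________
13) ________
________
____XX__
___XXX__
___X^X__
____XX__
________

4,4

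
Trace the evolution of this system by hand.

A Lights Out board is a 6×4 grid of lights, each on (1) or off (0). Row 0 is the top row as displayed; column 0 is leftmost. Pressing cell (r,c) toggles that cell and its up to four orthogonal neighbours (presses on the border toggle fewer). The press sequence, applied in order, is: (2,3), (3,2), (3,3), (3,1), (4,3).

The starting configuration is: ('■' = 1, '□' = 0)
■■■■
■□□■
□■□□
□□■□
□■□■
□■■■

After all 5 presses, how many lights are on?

gen 0: ■■■■
■□□■
□■□□
□□■□
□■□■
□■■■
gen 1: ■■■■
■□□□
□■■■
□□■■
□■□■
□■■■
gen 2: ■■■■
■□□□
□■□■
□■□□
□■■■
□■■■
gen 3: ■■■■
■□□□
□■□□
□■■■
□■■□
□■■■
gen 4: ■■■■
■□□□
□□□□
■□□■
□□■□
□■■■
gen 5: ■■■■
■□□□
□□□□
■□□□
□□□■
□■■□

9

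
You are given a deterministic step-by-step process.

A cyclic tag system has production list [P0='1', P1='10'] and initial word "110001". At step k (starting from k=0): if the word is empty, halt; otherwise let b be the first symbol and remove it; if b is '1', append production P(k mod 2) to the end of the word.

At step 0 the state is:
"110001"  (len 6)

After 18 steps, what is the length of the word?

3

step 0: "110001"  (len 6)
step 1: "100011"  (len 6)
step 2: "0001110"  (len 7)
step 3: "001110"  (len 6)
step 4: "01110"  (len 5)
step 5: "1110"  (len 4)
step 6: "11010"  (len 5)
step 7: "10101"  (len 5)
step 8: "010110"  (len 6)
step 9: "10110"  (len 5)
step 10: "011010"  (len 6)
step 11: "11010"  (len 5)
step 12: "101010"  (len 6)
step 13: "010101"  (len 6)
step 14: "10101"  (len 5)
step 15: "01011"  (len 5)
step 16: "1011"  (len 4)
step 17: "0111"  (len 4)
step 18: "111"  (len 3)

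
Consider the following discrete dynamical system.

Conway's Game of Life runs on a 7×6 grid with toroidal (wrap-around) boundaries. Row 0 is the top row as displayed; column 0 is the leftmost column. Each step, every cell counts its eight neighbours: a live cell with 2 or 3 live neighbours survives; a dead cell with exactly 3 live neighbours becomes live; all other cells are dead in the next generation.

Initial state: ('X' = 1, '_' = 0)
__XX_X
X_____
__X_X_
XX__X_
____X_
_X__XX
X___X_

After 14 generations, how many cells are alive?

t=0: __XX_X
X_____
__X_X_
XX__X_
____X_
_X__XX
X___X_
t=1: XX_XXX
_XX_XX
X__X__
_X__X_
_X_XX_
X__XX_
XXX___
t=2: ______
______
X__X__
XX__XX
XX____
X___X_
______
t=3: ______
______
XX__X_
__X_X_
____X_
XX___X
______
t=4: ______
______
_X_X_X
_X__X_
XX_XX_
X____X
X_____
t=5: ______
______
X_X_X_
_X____
_XXXX_
____X_
X____X
t=6: ______
______
_X____
X___XX
_XXXX_
XXX_X_
_____X
t=7: ______
______
X____X
X___XX
______
X___X_
XX___X
t=8: X_____
______
X___X_
X___X_
X___X_
XX____
XX___X
t=9: XX___X
_____X
______
XX_XX_
X_____
______
_____X
t=10: ____XX
_____X
X___XX
XX___X
XX___X
______
_____X
t=11: X___XX
______
_X__X_
______
_X___X
_____X
____XX
t=12: X___X_
X___X_
______
X_____
X_____
_____X
______
t=13: ______
______
_____X
______
X____X
______
_____X
t=14: ______
______
______
X____X
______
X____X
______

4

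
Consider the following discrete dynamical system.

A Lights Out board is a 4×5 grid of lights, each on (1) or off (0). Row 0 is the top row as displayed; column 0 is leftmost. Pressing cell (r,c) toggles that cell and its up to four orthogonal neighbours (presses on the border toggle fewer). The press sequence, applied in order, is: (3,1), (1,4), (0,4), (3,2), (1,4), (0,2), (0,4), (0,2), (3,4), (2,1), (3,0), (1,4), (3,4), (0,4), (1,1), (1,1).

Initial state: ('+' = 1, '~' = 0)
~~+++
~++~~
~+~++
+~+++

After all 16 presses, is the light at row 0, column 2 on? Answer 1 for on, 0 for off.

gen 0: ~~+++
~++~~
~+~++
+~+++
gen 1: ~~+++
~++~~
~~~++
~+~++
gen 2: ~~++~
~++++
~~~+~
~+~++
gen 3: ~~+~+
~+++~
~~~+~
~+~++
gen 4: ~~+~+
~+++~
~~++~
~~+~+
gen 5: ~~+~~
~++~+
~~+++
~~+~+
gen 6: ~+~+~
~+~~+
~~+++
~~+~+
gen 7: ~+~~+
~+~~~
~~+++
~~+~+
gen 8: ~~+++
~++~~
~~+++
~~+~+
gen 9: ~~+++
~++~~
~~++~
~~++~
gen 10: ~~+++
~~+~~
++~+~
~+++~
gen 11: ~~+++
~~+~~
~+~+~
+~++~
gen 12: ~~++~
~~+++
~+~++
+~++~
gen 13: ~~++~
~~+++
~+~+~
+~+~+
gen 14: ~~+~+
~~++~
~+~+~
+~+~+
gen 15: ~++~+
++~+~
~~~+~
+~+~+
gen 16: ~~+~+
~~++~
~+~+~
+~+~+

1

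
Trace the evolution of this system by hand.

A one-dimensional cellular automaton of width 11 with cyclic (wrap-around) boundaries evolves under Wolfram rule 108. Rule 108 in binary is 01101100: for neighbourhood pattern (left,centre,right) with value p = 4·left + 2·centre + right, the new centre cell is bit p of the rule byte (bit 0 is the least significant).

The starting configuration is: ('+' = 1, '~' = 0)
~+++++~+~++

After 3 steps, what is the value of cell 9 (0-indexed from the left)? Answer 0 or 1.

0) ~+++++~+~++
1) ++~~~++++++
2) ~+~~~+~~~~~
3) ~+~~~+~~~~~

0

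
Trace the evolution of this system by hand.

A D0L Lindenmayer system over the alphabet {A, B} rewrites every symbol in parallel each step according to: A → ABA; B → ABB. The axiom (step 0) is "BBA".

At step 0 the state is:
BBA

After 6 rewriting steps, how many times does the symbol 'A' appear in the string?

1093

gen 0: BBA
gen 1: ABBABBABA
gen 2: ABAABBABBABAABBABBABAABBABA
gen 3: ABAABBABAABAABBABBABAABBABBABAABBABAABAABBABBABAABBABBABAABBABAABAABBABBABAABBABA
gen 4: ABAABBABAABAABBABBABAABBABAABAABBABAABAABBABBABAABBABBABAA…BABAABAABBABAABAABBABBABAABBABBABAABBABAABAABBABBABAABBABA  (len 243)
gen 5: ABAABBABAABAABBABBABAABBABAABAABBABAABAABBABBABAABBABBABAA…BABAABAABBABAABAABBABBABAABBABBABAABBABAABAABBABBABAABBABA  (len 729)
gen 6: ABAABBABAABAABBABBABAABBABAABAABBABAABAABBABBABAABBABBABAA…BABAABAABBABAABAABBABBABAABBABBABAABBABAABAABBABBABAABBABA  (len 2187)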